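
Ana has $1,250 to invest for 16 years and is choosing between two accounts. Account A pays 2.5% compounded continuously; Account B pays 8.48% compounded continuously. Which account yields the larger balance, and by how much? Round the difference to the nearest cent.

A: e^(0.025·16) = e^0.4 ≈ 1.491824698, so 1,250 × 1.491824698 ≈ 1,864.7809.
B: e^(0.0848·16) = e^1.3568 ≈ 3.88374541, so 1,250 × 3.88374541 ≈ 4,854.6818.
Difference ≈ 2,989.9009 in favor of B.

Account B, by $2,989.90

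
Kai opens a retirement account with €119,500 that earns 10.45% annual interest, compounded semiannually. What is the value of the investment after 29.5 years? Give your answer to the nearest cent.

Periodic rate = 10.45%/2 = 0.05225; periods = 2·29.5 = 59.
A = 119,500·(1 + 0.05225)^59 ≈ 119,500·20.18445979888 ≈ 2,412,042.9460.

€2,412,042.95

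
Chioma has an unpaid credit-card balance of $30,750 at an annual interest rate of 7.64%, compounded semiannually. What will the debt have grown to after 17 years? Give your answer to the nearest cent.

Periodic rate = 7.64%/2 = 0.0382; periods = 2·17 = 34.
A = 30,750·(1 + 0.0382)^34 ≈ 30,750·3.57729565018 ≈ 110,001.8412.

$110,001.84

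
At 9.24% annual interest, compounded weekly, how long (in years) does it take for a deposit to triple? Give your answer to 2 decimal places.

11.90 years

(1 + 0.00177692)^(52t) = 3.
52t = ln 3 / ln(1 + 0.00177692) ≈ 1.0986/0.00177535 ≈ 618.8158.
t ≈ 11.9003.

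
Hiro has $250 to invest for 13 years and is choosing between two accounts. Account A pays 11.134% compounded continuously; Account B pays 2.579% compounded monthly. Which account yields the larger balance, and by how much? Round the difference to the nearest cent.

Account A, by $713.58

Account A growth factor: e^(0.11134·13) = e^1.44742 ≈ 4.252129856; balance ≈ 1,063.0325.
Account B growth factor: (1 + 0.02579/12)^156 ≈ 1.39781491; balance ≈ 349.4537.
Account A is larger by 713.5787.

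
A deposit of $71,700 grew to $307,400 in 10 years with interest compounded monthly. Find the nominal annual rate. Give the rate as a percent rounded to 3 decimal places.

14.645%

The 120-period growth factor is 307,400/71,700 = 4.28731.
r/12 = 4.28731^(1/120) − 1 ≈ 0.0122044, so r ≈ 12·0.0122044 = 14.64524%.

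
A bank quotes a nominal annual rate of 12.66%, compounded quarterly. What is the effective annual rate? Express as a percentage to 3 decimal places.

One year is 4 periods at 0.03165 each: (1 + 0.03165)^4 ≈ 1.132738.
EAR = 1.132738 − 1 ≈ 13.27382%.

13.274%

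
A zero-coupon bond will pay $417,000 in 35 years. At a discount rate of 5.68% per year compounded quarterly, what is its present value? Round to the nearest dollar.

Growth factor = (1 + 0.0142)^140 ≈ 7.19954200102.
P = 417,000/7.19954200102 ≈ 57,920.3510.

$57,920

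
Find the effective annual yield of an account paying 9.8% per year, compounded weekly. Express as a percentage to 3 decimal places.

10.286%

EAR = (1 + 9.8%/52)^52 − 1 = (1 + 0.00188462)^52 − 1.
(1 + 0.00188462)^52 ≈ 1.102861, so EAR ≈ 10.28611%.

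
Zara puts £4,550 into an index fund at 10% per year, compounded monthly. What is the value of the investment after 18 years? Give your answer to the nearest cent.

Growth factor = (1 + 0.1/12)^216 ≈ 6.0046934672.
A ≈ 4,550 × 6.0046934672 ≈ 27,321.3553.

£27,321.36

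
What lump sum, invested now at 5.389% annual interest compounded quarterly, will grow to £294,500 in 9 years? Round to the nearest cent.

£181,909.10

Growth factor = (1 + 0.0134725)^36 ≈ 1.61894046688.
P = 294,500/1.61894046688 ≈ 181,909.0980.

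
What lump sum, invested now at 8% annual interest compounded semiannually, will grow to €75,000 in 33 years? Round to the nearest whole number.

Periodic rate = 8%/2 = 0.04; 66 periods.
P = 75,000/(1 + 0.04)^66 ≈ 75,000/13.310684627 ≈ 5,634.5712.

€5,635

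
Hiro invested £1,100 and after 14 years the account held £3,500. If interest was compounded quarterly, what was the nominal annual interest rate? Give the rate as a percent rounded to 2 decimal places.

8.35%

The 56-period growth factor is 3,500/1,100 = 3.18182.
r/4 = 3.18182^(1/56) − 1 ≈ 0.0208839, so r ≈ 4·0.0208839 = 8.35355%.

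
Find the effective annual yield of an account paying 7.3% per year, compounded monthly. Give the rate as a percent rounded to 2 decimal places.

7.55%

One year is 12 periods at 0.00608333 each: (1 + 0.00608333)^12 ≈ 1.075493.
EAR = 1.075493 − 1 ≈ 7.54927%.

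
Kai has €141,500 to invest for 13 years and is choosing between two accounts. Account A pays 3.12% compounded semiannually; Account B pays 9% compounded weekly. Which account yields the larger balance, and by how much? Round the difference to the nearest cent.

Account A growth factor: (1 + 0.0156)^26 ≈ 1.49551232741; balance ≈ 211,614.9943.
Account B growth factor: (1 + 0.09/52)^676 ≈ 3.21873577742; balance ≈ 455,451.1125.
Account B is larger by 243,836.1182.

Account B, by €243,836.12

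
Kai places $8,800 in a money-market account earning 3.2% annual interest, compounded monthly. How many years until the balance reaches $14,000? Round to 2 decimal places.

14.53 years

We need (1 + 0.00266667)^(12t) = 1.5909, so 12t = ln 1.5909 / ln 1.002667 ≈ 174.3467.
t ≈ 174.3467/12 = 14.5289 years.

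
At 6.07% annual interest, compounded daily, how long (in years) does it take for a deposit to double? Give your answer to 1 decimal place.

(1 + 0.000166301)^(365t) = 2.
365t = ln 2 / ln(1 + 0.000166301) ≈ 0.69315/0.000166288 ≈ 4168.3650.
t ≈ 11.4202.

11.4 years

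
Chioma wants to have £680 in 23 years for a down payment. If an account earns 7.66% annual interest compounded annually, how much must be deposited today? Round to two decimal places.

£124.53

Growth factor = (1 + 0.0766)^23 ≈ 5.46072915.
P = 680/5.46072915 ≈ 124.5255.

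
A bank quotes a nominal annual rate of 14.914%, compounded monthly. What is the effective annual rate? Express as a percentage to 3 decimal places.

15.977%

One year is 12 periods at 0.0124283 each: (1 + 0.0124283)^12 ≈ 1.159769.
EAR = 1.159769 − 1 ≈ 15.97690%.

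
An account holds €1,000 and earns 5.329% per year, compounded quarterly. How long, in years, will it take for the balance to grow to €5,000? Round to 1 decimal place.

30.4 years

We need (1 + 0.0133225)^(4t) = 5, so 4t = ln 5 / ln 1.013322 ≈ 121.6089.
t ≈ 121.6089/4 = 30.4022 years.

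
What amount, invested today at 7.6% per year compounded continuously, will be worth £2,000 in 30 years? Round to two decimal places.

£204.57

P = A·e^(−rt) = 2,000·e^(−2.28).
e^(−2.28) ≈ 0.1022842067, so P ≈ 204.5684.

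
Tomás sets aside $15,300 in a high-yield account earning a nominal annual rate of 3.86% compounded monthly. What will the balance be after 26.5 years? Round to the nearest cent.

$42,483.31

Growth factor = (1 + 0.0386/12)^318 ≈ 2.7766866249.
A ≈ 15,300 × 2.7766866249 ≈ 42,483.3054.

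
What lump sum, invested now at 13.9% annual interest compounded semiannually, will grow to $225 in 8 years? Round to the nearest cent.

$76.79

Periodic rate = 13.9%/2 = 0.0695; 16 periods.
P = 225/(1 + 0.0695)^16 ≈ 225/2.93016868 ≈ 76.7874.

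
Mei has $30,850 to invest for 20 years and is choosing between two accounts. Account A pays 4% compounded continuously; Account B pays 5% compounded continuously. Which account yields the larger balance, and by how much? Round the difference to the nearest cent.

Account B, by $15,201.06

A: e^(0.04·20) = e^0.8 ≈ 2.2255409285, so 30,850 × 2.2255409285 ≈ 68,657.9376.
B: e^(0.05·20) = e^1 ≈ 2.7182818285, so 30,850 × 2.7182818285 ≈ 83,858.9944.
Difference ≈ 15,201.0568 in favor of B.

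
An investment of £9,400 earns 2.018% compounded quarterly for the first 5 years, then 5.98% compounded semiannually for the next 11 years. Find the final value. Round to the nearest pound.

After 5 years at 2.018%: 9,400 × 1.1058854569 ≈ 10,395.3233.
Then 11 years at 5.98%: 10,395.3233 × 1.9120149302 ≈ 19,876.0133.

£19,876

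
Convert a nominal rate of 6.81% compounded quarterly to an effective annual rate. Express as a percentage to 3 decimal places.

6.986%

EAR = (1 + 6.81%/4)^4 − 1 = (1 + 0.017025)^4 − 1.
(1 + 0.017025)^4 ≈ 1.069859, so EAR ≈ 6.98589%.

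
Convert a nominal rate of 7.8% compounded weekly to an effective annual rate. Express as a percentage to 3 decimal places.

One year is 52 periods at 0.0015 each: (1 + 0.0015)^52 ≈ 1.081059.
EAR = 1.081059 − 1 ≈ 8.10595%.

8.106%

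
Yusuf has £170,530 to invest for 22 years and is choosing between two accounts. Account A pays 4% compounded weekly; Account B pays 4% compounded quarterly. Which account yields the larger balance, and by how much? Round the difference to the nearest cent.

A: (1 + 0.04/52)^1144 ≈ 2.41008426575, so 170,530 × 2.41008426575 ≈ 410,991.6698.
B: (1 + 0.01)^88 ≈ 2.40038493741, so 170,530 × 2.40038493741 ≈ 409,337.6434.
Difference ≈ 1,654.0265 in favor of A.

Account A, by £1,654.03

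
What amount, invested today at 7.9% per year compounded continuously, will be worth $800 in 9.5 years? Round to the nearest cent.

P = A·e^(−rt) = 800·e^(−0.7505).
e^(−0.7505) ≈ 0.472130429, so P ≈ 377.7043.

$377.70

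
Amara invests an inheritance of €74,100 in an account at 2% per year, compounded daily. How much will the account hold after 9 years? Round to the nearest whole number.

€88,713

Growth factor = (1 + 0.02/365)^3285 ≈ 1.1972114593.
A ≈ 74,100 × 1.1972114593 ≈ 88,713.3691.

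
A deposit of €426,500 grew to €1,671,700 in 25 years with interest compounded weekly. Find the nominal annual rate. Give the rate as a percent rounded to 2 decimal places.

(1 + r/52)^1300 = 1,671,700/426,500 = 3.91958.
1 + r/52 = 3.91958^(1/1300) ≈ 1.001051, so r/52 ≈ 0.00105131.
r ≈ 52·0.00105131 = 5.46681%.

5.47%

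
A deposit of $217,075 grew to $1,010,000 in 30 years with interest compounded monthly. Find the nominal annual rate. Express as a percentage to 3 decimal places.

The 360-period growth factor is 1,010,000/217,075 = 4.65277.
r/12 = 4.65277^(1/360) − 1 ≈ 0.00427986, so r ≈ 12·0.00427986 = 5.13583%.

5.136%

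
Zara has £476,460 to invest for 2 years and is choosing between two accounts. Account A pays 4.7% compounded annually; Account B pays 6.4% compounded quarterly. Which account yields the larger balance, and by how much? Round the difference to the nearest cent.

Account A growth factor: (1 + 0.047)^2 ≈ 1.096209; balance ≈ 522,299.7401.
Account B growth factor: (1 + 0.016)^8 ≈ 1.13540202271; balance ≈ 540,973.6477.
Account B is larger by 18,673.9076.

Account B, by £18,673.91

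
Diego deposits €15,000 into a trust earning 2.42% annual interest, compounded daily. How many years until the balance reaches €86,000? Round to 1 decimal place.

72.2 years

(1 + 0.0000663014)^(365t) = 86,000/15,000 = 5.7333.
365t·ln(1 + 0.0000663014) = ln(5.7333); 365t = 1.7463/6.62992e-05 ≈ 26339.6516.
t ≈ 72.1634 years.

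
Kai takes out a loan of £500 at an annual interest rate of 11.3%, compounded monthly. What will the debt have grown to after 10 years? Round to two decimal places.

Periodic rate = 11.3%/12 = 0.00941667; periods = 12·10 = 120.
A = 500·(1 + 0.113/12)^120 ≈ 500·3.079332182 ≈ 1,539.6661.

£1,539.67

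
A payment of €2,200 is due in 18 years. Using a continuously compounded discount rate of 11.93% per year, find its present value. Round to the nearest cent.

P = A·e^(−rt) = 2,200·e^(−2.1474).
e^(−2.1474) ≈ 0.1167874106, so P ≈ 256.9323.

€256.93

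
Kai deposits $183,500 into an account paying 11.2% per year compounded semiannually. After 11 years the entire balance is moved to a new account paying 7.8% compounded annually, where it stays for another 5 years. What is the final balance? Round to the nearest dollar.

Phase 1: 183,500·(1 + 0.056)^22 ≈ 608,474.3409.
Phase 2: 608,474.3409·(1 + 0.078)^5 ≈ 885,800.8102.

$885,801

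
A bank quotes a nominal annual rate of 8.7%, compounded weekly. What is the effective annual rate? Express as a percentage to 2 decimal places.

One year is 52 periods at 0.00167308 each: (1 + 0.00167308)^52 ≈ 1.090817.
EAR = 1.090817 − 1 ≈ 9.08174%.

9.08%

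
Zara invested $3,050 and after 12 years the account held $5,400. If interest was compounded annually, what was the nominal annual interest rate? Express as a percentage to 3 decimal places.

(1 + r)^12 = 5,400/3,050 = 1.77049.
1 + r = 1.77049^(1/12) ≈ 1.048756, so r ≈ 0.0487561.
r ≈ 4.87561%.

4.876%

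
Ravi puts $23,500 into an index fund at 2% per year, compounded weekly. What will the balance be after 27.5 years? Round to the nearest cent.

Growth factor = (1 + 0.02/52)^1430 ≈ 1.7330697497.
A ≈ 23,500 × 1.7330697497 ≈ 40,727.1391.

$40,727.14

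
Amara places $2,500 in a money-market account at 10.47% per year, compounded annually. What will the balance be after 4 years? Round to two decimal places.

$3,723.21

Annual rate = 10.47% = 0.1047; years = 4.
A = 2,500·(1 + 0.1047)^4 ≈ 2,500·1.489283631 ≈ 3,723.2091.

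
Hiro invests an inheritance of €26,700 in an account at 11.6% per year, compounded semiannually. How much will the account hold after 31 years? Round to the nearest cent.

Periodic rate = 11.6%/2 = 0.058; periods = 2·31 = 62.
A = 26,700·(1 + 0.058)^62 ≈ 26,700·32.969426853 ≈ 880,283.6970.

€880,283.70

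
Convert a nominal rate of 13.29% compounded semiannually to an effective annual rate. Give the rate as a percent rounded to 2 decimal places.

13.73%

One year is 2 periods at 0.06645 each: (1 + 0.06645)^2 ≈ 1.137316.
EAR = 1.137316 − 1 ≈ 13.73156%.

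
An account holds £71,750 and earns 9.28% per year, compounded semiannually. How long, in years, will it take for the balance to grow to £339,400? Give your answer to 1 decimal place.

We need (1 + 0.0464)^(2t) = 4.7303, so 2t = ln 4.7303 / ln 1.0464 ≈ 34.2623.
t ≈ 34.2623/2 = 17.1312 years.

17.1 years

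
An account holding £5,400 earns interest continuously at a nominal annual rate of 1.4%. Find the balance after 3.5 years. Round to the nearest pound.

A = P·e^(rt) = 5,400·e^(0.014·3.5) = 5,400·e^0.049.
e^0.049 ≈ 1.050220351, so A ≈ 5,671.1899.

£5,671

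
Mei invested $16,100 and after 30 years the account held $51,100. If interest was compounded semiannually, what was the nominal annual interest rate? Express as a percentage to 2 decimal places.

3.89%

(1 + r/2)^60 = 51,100/16,100 = 3.17391.
1 + r/2 = 3.17391^(1/60) ≈ 1.019436, so r/2 ≈ 0.0194359.
r ≈ 2·0.0194359 = 3.88718%.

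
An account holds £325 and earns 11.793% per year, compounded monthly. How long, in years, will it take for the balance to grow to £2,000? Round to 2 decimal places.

(1 + 0.0098275)^(12t) = 2,000/325 = 6.1538.
12t·ln(1 + 0.0098275) = ln(6.1538); 12t = 1.8171/0.00977952 ≈ 185.8043.
t ≈ 15.4837 years.

15.48 years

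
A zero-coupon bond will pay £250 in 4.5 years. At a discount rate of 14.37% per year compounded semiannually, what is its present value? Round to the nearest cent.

£133.89

Periodic rate = 14.37%/2 = 0.07185; 9 periods.
P = 250/(1 + 0.07185)^9 ≈ 250/1.86726566 ≈ 133.8856.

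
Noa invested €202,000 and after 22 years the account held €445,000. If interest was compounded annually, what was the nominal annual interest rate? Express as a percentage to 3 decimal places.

The 22-period growth factor is 445,000/202,000 = 2.20297.
r = 2.20297^(1/22) − 1 ≈ 0.0365525, i.e. 3.65525%.

3.655%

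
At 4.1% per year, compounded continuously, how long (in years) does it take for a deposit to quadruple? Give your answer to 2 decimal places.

e^(0.041t) = 4, so 0.041t = ln 4 ≈ 1.3863.
t ≈ 1.3863/0.041 ≈ 33.8121.

33.81 years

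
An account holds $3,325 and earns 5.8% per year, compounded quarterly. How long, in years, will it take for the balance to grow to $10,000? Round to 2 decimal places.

We need (1 + 0.0145)^(4t) = 3.0075, so 4t = ln 3.0075 / ln 1.0145 ≈ 76.4882.
t ≈ 76.4882/4 = 19.1221 years.

19.12 years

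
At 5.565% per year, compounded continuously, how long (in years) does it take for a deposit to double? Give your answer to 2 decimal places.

e^(0.05565t) = 2, so 0.05565t = ln 2 ≈ 0.69315.
t ≈ 0.69315/0.05565 ≈ 12.4555.

12.46 years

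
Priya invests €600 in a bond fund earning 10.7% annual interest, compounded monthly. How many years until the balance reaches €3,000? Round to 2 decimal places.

We need (1 + 0.00891667)^(12t) = 5, so 12t = ln 5 / ln 1.008917 ≈ 181.3012.
t ≈ 181.3012/12 = 15.1084 years.

15.11 years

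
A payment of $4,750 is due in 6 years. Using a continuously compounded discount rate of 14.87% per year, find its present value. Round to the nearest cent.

$1,946.33

P = A·e^(−rt) = 4,750·e^(−0.8922).
e^(−0.8922) ≈ 0.4097533032, so P ≈ 1,946.3282.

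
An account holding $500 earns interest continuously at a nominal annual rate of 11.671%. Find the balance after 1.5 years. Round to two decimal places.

A = P·e^(rt) = 500·e^(0.11671·1.5) = 500·e^0.175065.
e^0.175065 ≈ 1.19132365, so A ≈ 595.6618.

$595.66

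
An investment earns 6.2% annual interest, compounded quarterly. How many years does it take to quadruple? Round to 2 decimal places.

(1 + 0.0155)^(4t) = 4.
4t = ln 4 / ln(1 + 0.0155) ≈ 1.3863/0.0153811 ≈ 90.1297.
t ≈ 22.5324.

22.53 years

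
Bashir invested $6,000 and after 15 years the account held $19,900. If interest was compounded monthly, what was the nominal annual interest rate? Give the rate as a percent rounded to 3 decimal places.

8.020%

(1 + r/12)^180 = 19,900/6,000 = 3.31667.
1 + r/12 = 3.31667^(1/180) ≈ 1.006683, so r/12 ≈ 0.00668312.
r ≈ 12·0.00668312 = 8.01975%.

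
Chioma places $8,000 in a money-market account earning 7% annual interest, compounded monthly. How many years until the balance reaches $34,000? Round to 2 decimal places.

We need (1 + 0.00583333)^(12t) = 4.25, so 12t = ln 4.25 / ln 1.005833 ≈ 248.7660.
t ≈ 248.7660/12 = 20.7305 years.

20.73 years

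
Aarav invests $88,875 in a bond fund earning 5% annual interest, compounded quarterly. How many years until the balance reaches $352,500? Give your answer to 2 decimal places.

27.73 years

We need (1 + 0.0125)^(4t) = 3.9662, so 4t = ln 3.9662 / ln 1.0125 ≈ 110.9131.
t ≈ 110.9131/4 = 27.7283 years.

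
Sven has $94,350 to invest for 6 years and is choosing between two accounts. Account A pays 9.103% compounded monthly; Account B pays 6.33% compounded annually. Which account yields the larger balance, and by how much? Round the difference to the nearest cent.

Account A, by $26,216.68

Account A growth factor: (1 + 0.09103/12)^72 ≈ 1.72308933056; balance ≈ 162,573.4783.
Account B growth factor: (1 + 0.0633)^6 ≈ 1.44522306234; balance ≈ 136,356.7959.
Account A is larger by 26,216.6824.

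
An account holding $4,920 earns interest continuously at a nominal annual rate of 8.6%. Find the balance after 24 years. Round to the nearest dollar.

$38,757

A = P·e^(rt) = 4,920·e^(0.086·24) = 4,920·e^2.064.
e^2.064 ≈ 7.8774165411, so A ≈ 38,756.8894.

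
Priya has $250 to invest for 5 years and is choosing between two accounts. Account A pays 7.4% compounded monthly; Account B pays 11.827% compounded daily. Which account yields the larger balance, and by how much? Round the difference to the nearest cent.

Account A growth factor: (1 + 0.074/12)^60 ≈ 1.44609068; balance ≈ 361.5227.
Account B growth factor: (1 + 0.11827/365)^1825 ≈ 1.80625242; balance ≈ 451.5631.
Account B is larger by 90.0404.

Account B, by $90.04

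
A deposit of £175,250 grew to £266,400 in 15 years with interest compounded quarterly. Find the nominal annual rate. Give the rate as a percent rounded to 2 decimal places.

2.80%

(1 + r/4)^60 = 266,400/175,250 = 1.52011.
1 + r/4 = 1.52011^(1/60) ≈ 1.007004, so r/4 ≈ 0.00700417.
r ≈ 4·0.00700417 = 2.80167%.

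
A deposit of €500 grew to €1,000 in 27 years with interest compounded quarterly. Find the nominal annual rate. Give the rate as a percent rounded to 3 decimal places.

2.575%

The 108-period growth factor is 1,000/500 = 2.
r/4 = 2^(1/108) − 1 ≈ 0.00643867, so r ≈ 4·0.00643867 = 2.57547%.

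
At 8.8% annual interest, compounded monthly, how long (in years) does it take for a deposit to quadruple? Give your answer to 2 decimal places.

15.81 years

(1 + 0.00733333)^(12t) = 4.
12t = ln 4 / ln(1 + 0.00733333) ≈ 1.3863/0.00730658 ≈ 189.7324.
t ≈ 15.8110.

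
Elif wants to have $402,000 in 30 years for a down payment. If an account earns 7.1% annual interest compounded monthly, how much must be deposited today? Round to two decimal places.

Growth factor = (1 + 0.071/12)^360 ≈ 8.3622162627.
P = 402,000/8.3622162627 ≈ 48,073.3800.

$48,073.38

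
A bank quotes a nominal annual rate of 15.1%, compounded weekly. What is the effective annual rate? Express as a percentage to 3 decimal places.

One year is 52 periods at 0.00290385 each: (1 + 0.00290385)^52 ≈ 1.162742.
EAR = 1.162742 − 1 ≈ 16.27422%.

16.274%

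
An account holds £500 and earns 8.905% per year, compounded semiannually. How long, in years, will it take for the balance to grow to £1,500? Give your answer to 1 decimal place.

(1 + 0.044525)^(2t) = 1,500/500 = 3.
2t·ln(1 + 0.044525) = ln(3); 2t = 1.0986/0.0435622 ≈ 25.2194.
t ≈ 12.6097 years.

12.6 years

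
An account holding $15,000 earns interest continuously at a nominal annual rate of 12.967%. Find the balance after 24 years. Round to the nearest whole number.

A = P·e^(rt) = 15,000·e^(0.12967·24) = 15,000·e^3.11208.
e^3.11208 ≈ 22.4677287079, so A ≈ 337,015.9306.

$337,016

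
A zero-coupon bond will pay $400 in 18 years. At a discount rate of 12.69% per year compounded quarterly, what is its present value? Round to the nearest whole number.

Growth factor = (1 + 0.031725)^72 ≈ 9.47555595.
P = 400/9.47555595 ≈ 42.2139.

$42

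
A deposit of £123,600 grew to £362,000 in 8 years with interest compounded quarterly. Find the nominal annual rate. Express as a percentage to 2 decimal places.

13.66%

The 32-period growth factor is 362,000/123,600 = 2.9288.
r/4 = 2.9288^(1/32) − 1 ≈ 0.0341513, so r ≈ 4·0.0341513 = 13.66050%.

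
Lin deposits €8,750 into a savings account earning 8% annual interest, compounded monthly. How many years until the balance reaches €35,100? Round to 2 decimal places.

(1 + 0.00666667)^(12t) = 35,100/8,750 = 4.0114.
12t·ln(1 + 0.00666667) = ln(4.0114); 12t = 1.3891/0.00664454 ≈ 209.0659.
t ≈ 17.4222 years.

17.42 years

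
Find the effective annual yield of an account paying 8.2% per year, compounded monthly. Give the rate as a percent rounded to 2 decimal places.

One year is 12 periods at 0.00683333 each: (1 + 0.00683333)^12 ≈ 1.085153.
EAR = 1.085153 − 1 ≈ 8.51531%.

8.52%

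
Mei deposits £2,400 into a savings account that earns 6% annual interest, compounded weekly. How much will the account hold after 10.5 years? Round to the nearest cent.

Growth factor = (1 + 0.06/52)^546 ≈ 1.876928788.
A ≈ 2,400 × 1.876928788 ≈ 4,504.6291.

£4,504.63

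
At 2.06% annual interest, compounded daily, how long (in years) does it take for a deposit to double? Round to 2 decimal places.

(1 + 0.0000564384)^(365t) = 2.
365t = ln 2 / ln(1 + 0.0000564384) ≈ 0.69315/5.64368e-05 ≈ 12281.8379.
t ≈ 33.6489.

33.65 years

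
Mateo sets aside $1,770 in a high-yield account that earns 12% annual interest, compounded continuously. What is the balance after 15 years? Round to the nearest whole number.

$10,708

A = P·e^(rt) = 1,770·e^(0.12·15) = 1,770·e^1.8.
e^1.8 ≈ 6.0496474644, so A ≈ 10,707.8760.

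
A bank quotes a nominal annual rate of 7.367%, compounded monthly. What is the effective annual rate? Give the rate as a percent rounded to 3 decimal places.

7.621%

One year is 12 periods at 0.00613917 each: (1 + 0.00613917)^12 ≈ 1.076209.
EAR = 1.076209 − 1 ≈ 7.62091%.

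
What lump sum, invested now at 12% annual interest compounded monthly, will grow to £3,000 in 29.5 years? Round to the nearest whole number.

£89

Growth factor = (1 + 0.01)^354 ≈ 33.86618832.
P = 3,000/33.86618832 ≈ 88.5839.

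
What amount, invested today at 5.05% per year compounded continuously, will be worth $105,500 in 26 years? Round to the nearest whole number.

$28,381

P = A·e^(−rt) = 105,500·e^(−1.313).
e^(−1.313) ≈ 0.269011809193, so P ≈ 28,380.7459.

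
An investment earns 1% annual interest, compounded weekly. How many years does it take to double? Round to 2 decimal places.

69.32 years

(1 + 0.000192308)^(52t) = 2.
52t = ln 2 / ln(1 + 0.000192308) ≈ 0.69315/0.000192289 ≈ 3604.7119.
t ≈ 69.3214.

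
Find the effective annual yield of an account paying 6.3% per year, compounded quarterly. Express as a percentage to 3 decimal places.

6.450%

EAR = (1 + 6.3%/4)^4 − 1 = (1 + 0.01575)^4 − 1.
(1 + 0.01575)^4 ≈ 1.064504, so EAR ≈ 6.45041%.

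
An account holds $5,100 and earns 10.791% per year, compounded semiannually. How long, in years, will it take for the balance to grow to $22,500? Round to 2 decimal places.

(1 + 0.053955)^(2t) = 22,500/5,100 = 4.4118.
2t·ln(1 + 0.053955) = ln(4.4118); 2t = 1.4843/0.0525498 ≈ 28.2451.
t ≈ 14.1226 years.

14.12 years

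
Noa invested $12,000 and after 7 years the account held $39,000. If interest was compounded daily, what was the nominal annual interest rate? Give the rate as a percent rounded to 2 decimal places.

(1 + r/365)^2555 = 39,000/12,000 = 3.25.
1 + r/365 = 3.25^(1/2555) ≈ 1.000461, so r/365 ≈ 0.00046142.
r ≈ 365·0.00046142 = 16.84181%.

16.84%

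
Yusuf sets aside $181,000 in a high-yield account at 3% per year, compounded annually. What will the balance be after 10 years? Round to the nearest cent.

$243,248.86

Annual rate = 3% = 0.03; years = 10.
A = 181,000·(1 + 0.03)^10 ≈ 181,000·1.34391637934 ≈ 243,248.8647.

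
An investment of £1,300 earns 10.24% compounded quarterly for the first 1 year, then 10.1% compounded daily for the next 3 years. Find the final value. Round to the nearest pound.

£1,947

After 1 years at 10.24%: 1,300 × 1.106399698 ≈ 1,438.3196.
Then 3 years at 10.1%: 1,438.3196 × 1.353857717 ≈ 1,947.2801.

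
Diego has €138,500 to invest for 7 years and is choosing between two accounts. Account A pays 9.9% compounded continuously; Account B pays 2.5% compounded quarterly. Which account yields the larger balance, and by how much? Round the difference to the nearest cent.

Account A, by €112,061.46

Account A growth factor: e^(0.099·7) = e^0.693 ≈ 1.99970566054; balance ≈ 276,959.2340.
Account B growth factor: (1 + 0.00625)^28 ≈ 1.19059763223; balance ≈ 164,897.7721.
Account A is larger by 112,061.4619.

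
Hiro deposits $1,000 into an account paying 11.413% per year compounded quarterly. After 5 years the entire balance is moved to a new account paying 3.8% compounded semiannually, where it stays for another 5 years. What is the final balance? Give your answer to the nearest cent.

After 5 years at 11.413%: 1,000 × 1.755336507 ≈ 1,755.3365.
Then 5 years at 3.8%: 1,755.3365 × 1.207096081 ≈ 2,118.8598.

$2,118.86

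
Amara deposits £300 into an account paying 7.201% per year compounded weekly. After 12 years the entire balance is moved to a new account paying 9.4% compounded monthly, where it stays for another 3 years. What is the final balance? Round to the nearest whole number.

Phase 1: 300·(1 + 0.07201/52)^624 ≈ 711.4497.
Phase 2: 711.4497·(1 + 0.094/12)^36 ≈ 942.1890.

£942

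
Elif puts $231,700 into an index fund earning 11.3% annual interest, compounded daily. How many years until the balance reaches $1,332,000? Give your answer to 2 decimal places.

(1 + 0.000309589)^(365t) = 1,332,000/231,700 = 5.7488.
365t·ln(1 + 0.000309589) = ln(5.7488); 365t = 1.749/0.000309541 ≈ 5650.2780.
t ≈ 15.4802 years.

15.48 years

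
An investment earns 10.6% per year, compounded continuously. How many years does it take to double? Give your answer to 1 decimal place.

e^(0.106t) = 2, so 0.106t = ln 2 ≈ 0.69315.
t ≈ 0.69315/0.106 ≈ 6.5391.

6.5 years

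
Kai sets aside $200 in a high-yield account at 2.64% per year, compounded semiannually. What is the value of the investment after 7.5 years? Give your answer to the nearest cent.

Growth factor = (1 + 0.0132)^15 ≈ 1.21738436.
A ≈ 200 × 1.21738436 ≈ 243.4769.

$243.48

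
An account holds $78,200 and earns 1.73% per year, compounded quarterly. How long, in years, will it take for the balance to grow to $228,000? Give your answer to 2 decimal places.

(1 + 0.004325)^(4t) = 228,000/78,200 = 2.9156.
4t·ln(1 + 0.004325) = ln(2.9156); 4t = 1.0701/0.00431567 ≈ 247.9511.
t ≈ 61.9878 years.

61.99 years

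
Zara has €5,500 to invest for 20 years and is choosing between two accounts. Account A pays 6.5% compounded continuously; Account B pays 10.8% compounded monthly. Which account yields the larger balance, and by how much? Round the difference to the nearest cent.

Account B, by €27,051.55

A: e^(0.065·20) = e^1.3 ≈ 3.6692966676, so 5,500 × 3.6692966676 ≈ 20,181.1317.
B: (1 + 0.009)^240 ≈ 8.5877599613, so 5,500 × 8.5877599613 ≈ 47,232.6798.
Difference ≈ 27,051.5481 in favor of B.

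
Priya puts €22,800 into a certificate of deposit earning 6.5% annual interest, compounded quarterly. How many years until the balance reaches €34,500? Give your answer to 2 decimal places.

(1 + 0.01625)^(4t) = 34,500/22,800 = 1.5132.
4t·ln(1 + 0.01625) = ln(1.5132); 4t = 0.4142/0.0161194 ≈ 25.6957.
t ≈ 6.4239 years.

6.42 years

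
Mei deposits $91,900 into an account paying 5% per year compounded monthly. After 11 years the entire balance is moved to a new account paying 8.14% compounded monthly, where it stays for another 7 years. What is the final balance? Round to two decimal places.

Phase 1: 91,900·(1 + 0.05/12)^132 ≈ 159,104.0465.
Phase 2: 159,104.0465·(1 + 0.0814/12)^84 ≈ 280,741.5493.

$280,741.55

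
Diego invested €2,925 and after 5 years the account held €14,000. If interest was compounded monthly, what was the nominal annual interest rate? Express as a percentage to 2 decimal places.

The 60-period growth factor is 14,000/2,925 = 4.78632.
r/12 = 4.78632^(1/60) − 1 ≈ 0.0264395, so r ≈ 12·0.0264395 = 31.72744%.

31.73%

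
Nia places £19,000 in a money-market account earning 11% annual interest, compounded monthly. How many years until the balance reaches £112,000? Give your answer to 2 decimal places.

16.20 years

We need (1 + 0.00916667)^(12t) = 5.8947, so 12t = ln 5.8947 / ln 1.009167 ≈ 194.4195.
t ≈ 194.4195/12 = 16.2016 years.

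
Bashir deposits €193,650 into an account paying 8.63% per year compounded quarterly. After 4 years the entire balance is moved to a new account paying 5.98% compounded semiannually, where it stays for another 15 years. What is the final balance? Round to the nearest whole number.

After 4 years at 8.63%: 193,650 × 1.40709720761 ≈ 272,484.3743.
Then 15 years at 5.98%: 272,484.3743 × 2.42020271814 ≈ 659,467.4232.

€659,467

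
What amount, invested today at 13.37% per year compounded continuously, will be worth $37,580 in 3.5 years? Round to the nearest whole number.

$23,536

P = A·e^(−rt) = 37,580·e^(−0.46795).
e^(−0.46795) ≈ 0.62628483712, so P ≈ 23,535.7842.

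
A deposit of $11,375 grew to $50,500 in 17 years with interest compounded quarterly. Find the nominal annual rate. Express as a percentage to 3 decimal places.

(1 + r/4)^68 = 50,500/11,375 = 4.43956.
1 + r/4 = 4.43956^(1/68) ≈ 1.022162, so r/4 ≈ 0.0221619.
r ≈ 4·0.0221619 = 8.86478%.

8.865%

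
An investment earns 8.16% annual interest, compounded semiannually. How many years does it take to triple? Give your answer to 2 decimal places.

13.74 years

(1 + 0.0408)^(2t) = 3.
2t = ln 3 / ln(1 + 0.0408) ≈ 1.0986/0.0399896 ≈ 27.4724.
t ≈ 13.7362.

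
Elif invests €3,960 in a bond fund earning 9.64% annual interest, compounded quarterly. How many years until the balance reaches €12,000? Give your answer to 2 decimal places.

We need (1 + 0.0241)^(4t) = 3.0303, so 4t = ln 3.0303 / ln 1.0241 ≈ 46.5547.
t ≈ 46.5547/4 = 11.6387 years.

11.64 years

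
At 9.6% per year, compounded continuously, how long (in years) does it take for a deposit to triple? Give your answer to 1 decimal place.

e^(0.096t) = 3, so 0.096t = ln 3 ≈ 1.0986.
t ≈ 1.0986/0.096 ≈ 11.4439.

11.4 years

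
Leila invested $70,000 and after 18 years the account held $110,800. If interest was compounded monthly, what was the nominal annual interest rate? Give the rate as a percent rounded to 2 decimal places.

(1 + r/12)^216 = 110,800/70,000 = 1.58286.
1 + r/12 = 1.58286^(1/216) ≈ 1.002128, so r/12 ≈ 0.00212833.
r ≈ 12·0.00212833 = 2.55400%.

2.55%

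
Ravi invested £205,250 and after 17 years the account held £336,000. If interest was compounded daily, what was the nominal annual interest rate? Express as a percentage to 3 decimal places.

2.899%

The 6205-period growth factor is 336,000/205,250 = 1.63703.
r/365 = 1.63703^(1/6205) − 1 ≈ 0.0000794363, so r ≈ 365·0.0000794363 = 2.89942%.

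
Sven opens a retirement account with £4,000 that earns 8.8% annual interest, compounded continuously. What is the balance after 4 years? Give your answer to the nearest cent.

A = P·e^(rt) = 4,000·e^(0.088·4) = 4,000·e^0.352.
e^0.352 ≈ 1.421908524, so A ≈ 5,687.6341.

£5,687.63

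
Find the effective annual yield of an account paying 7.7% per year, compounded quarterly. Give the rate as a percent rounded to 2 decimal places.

7.93%

EAR = (1 + 7.7%/4)^4 − 1 = (1 + 0.01925)^4 − 1.
(1 + 0.01925)^4 ≈ 1.079252, so EAR ≈ 7.92520%.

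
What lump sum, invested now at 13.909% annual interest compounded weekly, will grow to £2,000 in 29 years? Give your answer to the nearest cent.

£35.61

Growth factor = (1 + 0.13909/52)^1508 ≈ 56.16113866.
P = 2,000/56.16113866 ≈ 35.6118.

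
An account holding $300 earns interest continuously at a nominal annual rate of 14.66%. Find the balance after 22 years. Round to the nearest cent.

$7,547.58

A = P·e^(rt) = 300·e^(0.1466·22) = 300·e^3.2252.
e^3.2252 ≈ 25.15860537, so A ≈ 7,547.5816.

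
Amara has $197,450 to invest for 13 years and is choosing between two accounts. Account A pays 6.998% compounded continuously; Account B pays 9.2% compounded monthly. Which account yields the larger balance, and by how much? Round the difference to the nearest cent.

Account B, by $159,566.61

A: e^(0.06998·13) = e^0.90974 ≈ 2.48367669349, so 197,450 × 2.48367669349 ≈ 490,401.9631.
B: (1 + 0.092/12)^156 ≈ 3.29181351132, so 197,450 × 3.29181351132 ≈ 649,968.5778.
Difference ≈ 159,566.6147 in favor of B.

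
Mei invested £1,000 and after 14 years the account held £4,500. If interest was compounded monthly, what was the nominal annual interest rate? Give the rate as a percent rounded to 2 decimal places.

The 168-period growth factor is 4,500/1,000 = 4.5.
r/12 = 4.5^(1/168) − 1 ≈ 0.00899304, so r ≈ 12·0.00899304 = 10.79165%.

10.79%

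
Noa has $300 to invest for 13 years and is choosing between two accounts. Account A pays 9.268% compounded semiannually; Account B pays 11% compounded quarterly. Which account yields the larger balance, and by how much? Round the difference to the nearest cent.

Account A growth factor: (1 + 0.04634)^26 ≈ 3.24708404; balance ≈ 974.1252.
Account B growth factor: (1 + 0.0275)^52 ≈ 4.098785475; balance ≈ 1,229.6356.
Account B is larger by 255.5104.

Account B, by $255.51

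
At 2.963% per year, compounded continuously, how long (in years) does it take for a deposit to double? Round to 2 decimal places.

23.39 years

e^(0.02963t) = 2, so 0.02963t = ln 2 ≈ 0.69315.
t ≈ 0.69315/0.02963 ≈ 23.3934.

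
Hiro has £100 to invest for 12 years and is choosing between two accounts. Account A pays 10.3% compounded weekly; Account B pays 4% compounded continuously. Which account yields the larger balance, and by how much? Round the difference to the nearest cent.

A: (1 + 0.103/52)^624 ≈ 3.43761356, so 100 × 3.43761356 ≈ 343.7614.
B: e^(0.04·12) = e^0.48 ≈ 1.6160744, so 100 × 1.6160744 ≈ 161.6074.
Difference ≈ 182.1539 in favor of A.

Account A, by £182.15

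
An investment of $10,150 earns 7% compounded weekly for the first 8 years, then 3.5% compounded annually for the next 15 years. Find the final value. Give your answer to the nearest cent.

After 8 years at 7%: 10,150 × 1.7500133471 ≈ 17,762.6355.
Then 15 years at 3.5%: 17,762.6355 × 1.6753488308 ≈ 29,758.6106.

$29,758.61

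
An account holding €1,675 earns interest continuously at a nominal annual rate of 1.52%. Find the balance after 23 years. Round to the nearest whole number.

A = P·e^(rt) = 1,675·e^(0.0152·23) = 1,675·e^0.3496.
e^0.3496 ≈ 1.418500035, so A ≈ 2,375.9876.

€2,376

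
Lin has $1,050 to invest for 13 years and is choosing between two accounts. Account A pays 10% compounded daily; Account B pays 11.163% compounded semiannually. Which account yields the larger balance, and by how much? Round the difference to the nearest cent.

Account A growth factor: (1 + 0.1/365)^4745 ≈ 3.668643409; balance ≈ 3,852.0756.
Account B growth factor: (1 + 0.055815)^26 ≈ 4.104719848; balance ≈ 4,309.9558.
Account B is larger by 457.8803.

Account B, by $457.88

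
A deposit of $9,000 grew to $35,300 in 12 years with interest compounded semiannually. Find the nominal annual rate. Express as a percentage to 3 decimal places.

11.719%

(1 + r/2)^24 = 35,300/9,000 = 3.92222.
1 + r/2 = 3.92222^(1/24) ≈ 1.058597, so r/2 ≈ 0.0585966.
r ≈ 2·0.0585966 = 11.71933%.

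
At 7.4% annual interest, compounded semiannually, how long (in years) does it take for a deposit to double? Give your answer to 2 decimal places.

9.54 years

(1 + 0.037)^(2t) = 2.
2t = ln 2 / ln(1 + 0.037) ≈ 0.69315/0.0363319 ≈ 19.0782.
t ≈ 9.5391.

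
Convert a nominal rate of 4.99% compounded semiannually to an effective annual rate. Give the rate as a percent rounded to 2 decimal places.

5.05%

EAR = (1 + 4.99%/2)^2 − 1 = (1 + 0.02495)^2 − 1.
(1 + 0.02495)^2 ≈ 1.050523, so EAR ≈ 5.05225%.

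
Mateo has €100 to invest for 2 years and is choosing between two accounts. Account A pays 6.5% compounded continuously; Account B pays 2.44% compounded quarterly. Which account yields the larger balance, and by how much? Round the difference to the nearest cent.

A: e^(0.065·2) = e^0.13 ≈ 1.13882838, so 100 × 1.13882838 ≈ 113.8828.
B: (1 + 0.0061)^8 ≈ 1.04985469, so 100 × 1.04985469 ≈ 104.9855.
Difference ≈ 8.8974 in favor of A.

Account A, by €8.90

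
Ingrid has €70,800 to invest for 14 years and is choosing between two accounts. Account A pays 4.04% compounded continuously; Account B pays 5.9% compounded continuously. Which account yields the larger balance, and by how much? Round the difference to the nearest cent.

Account A growth factor: e^(0.0404·14) = e^0.5656 ≈ 1.76050376816; balance ≈ 124,643.6668.
Account B growth factor: e^(0.059·14) = e^0.826 ≈ 2.28416378742; balance ≈ 161,718.7961.
Account B is larger by 37,075.1294.

Account B, by €37,075.13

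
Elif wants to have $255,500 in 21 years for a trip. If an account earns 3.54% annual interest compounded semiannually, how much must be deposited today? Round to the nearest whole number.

Growth factor = (1 + 0.0177)^42 ≈ 2.0894430079.
P = 255,500/2.0894430079 ≈ 122,281.3922.

$122,281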